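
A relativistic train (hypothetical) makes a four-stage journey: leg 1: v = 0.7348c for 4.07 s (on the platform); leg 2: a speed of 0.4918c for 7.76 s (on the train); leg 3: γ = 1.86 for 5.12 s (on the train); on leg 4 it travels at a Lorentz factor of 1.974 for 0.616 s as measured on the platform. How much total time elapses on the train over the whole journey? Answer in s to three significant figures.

τ = 16.0 s

Leg 1: γ = 1/√(1 − 0.7348²) = 1/√0.4601 = 1.474; τ_1 = 4.07/1.474 = 2.761 s.
Leg 2: 7.76 s is already measured on the train.
Leg 3: 5.12 s is already measured on the train.
Leg 4: γ = 1.974; τ_4 = 0.616/1.974 = 0.3121 s.
Total: 2.761 + 7.760 + 5.120 + 0.3121 s.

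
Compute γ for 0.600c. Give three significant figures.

γ = 1/√(1 − 0.600²) = 5/4 = 1.250

γ = 1.25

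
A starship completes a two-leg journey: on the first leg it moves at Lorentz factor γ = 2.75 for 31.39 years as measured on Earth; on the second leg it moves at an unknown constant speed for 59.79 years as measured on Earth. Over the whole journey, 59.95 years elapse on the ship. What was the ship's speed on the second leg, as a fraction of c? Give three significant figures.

β = 0.584

Leg 1: γ = 2.75; τ_1 = 31.39/2.750 = 11.41 years.
Leg 2: speed unknown; τ_2 = 59.79/γ_2.
Total proper time: 11.41 + τ_2 = 59.95, so τ_2 = 59.95 − 11.41 = 48.54 years.
γ_2 = 59.79/48.54 = 1.232; β = √(1 − 1/γ²) = √0.3410.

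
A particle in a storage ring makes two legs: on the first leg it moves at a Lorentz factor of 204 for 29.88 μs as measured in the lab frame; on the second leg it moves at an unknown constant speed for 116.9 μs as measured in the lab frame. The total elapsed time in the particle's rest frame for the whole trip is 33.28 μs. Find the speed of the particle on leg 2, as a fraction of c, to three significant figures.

Leg 1: γ = 204; τ_1 = 29.88/204.0 = 0.1465 μs.
Leg 2: speed unknown; τ_2 = 116.9/γ_2.
Total proper time: 0.1465 + τ_2 = 33.28, so τ_2 = 33.28 − 0.1465 = 33.13 μs.
γ_2 = 116.9/33.13 = 3.528; β = √(1 − 1/γ²) = √0.9197.

β = 0.959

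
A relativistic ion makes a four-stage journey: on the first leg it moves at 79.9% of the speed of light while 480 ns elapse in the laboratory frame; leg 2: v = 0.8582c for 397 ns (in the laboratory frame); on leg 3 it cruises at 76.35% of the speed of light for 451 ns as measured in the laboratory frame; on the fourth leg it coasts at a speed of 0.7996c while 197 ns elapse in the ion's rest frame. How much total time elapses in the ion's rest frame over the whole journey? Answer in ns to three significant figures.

Leg 1: β = 0.799; γ = 1/√(1 − 0.799²) = 1/√0.3616 = 1.663; τ_1 = 480/1.663 = 288.6 ns.
Leg 2: γ = 1/√(1 − 0.8582²) = 1/√0.2635 = 1.948; τ_2 = 397/1.948 = 203.8 ns.
Leg 3: β = 0.7635; γ = 1/√(1 − 0.7635²) = 1/√0.4171 = 1.548; τ_3 = 451/1.548 = 291.3 ns.
Leg 4: 197 ns is already measured in the ion's rest frame.
Total: 288.6 + 203.8 + 291.3 + 197.0 ns.

τ = 981 ns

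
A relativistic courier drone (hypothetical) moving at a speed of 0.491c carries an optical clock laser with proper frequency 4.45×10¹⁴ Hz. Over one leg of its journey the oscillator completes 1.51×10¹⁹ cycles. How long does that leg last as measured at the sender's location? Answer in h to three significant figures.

γ = 1/√(1 − 0.491²) = 1/√0.7589 = 1.148
Proper time for N cycles: τ = N/f = 1.51×10¹⁹/(4.45×10¹⁴) = 3.393×10⁴ s = 9.426 h.
Lab-frame duration Δt = γτ = 1.148 × 9.426 = 10.82 h.

Δt = 10.8 h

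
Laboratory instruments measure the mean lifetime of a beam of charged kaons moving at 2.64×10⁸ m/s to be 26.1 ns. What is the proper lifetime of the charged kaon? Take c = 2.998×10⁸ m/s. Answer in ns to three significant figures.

β = 2.64×10⁸/2.998×10⁸ = 0.8806; γ = 1/√(1 − 0.8806²) = 2.110
The lab-frame lifetime is the dilated interval; the proper lifetime is τ₀ = Δt/γ = 26.1/2.110 ns.

τ₀ = 12.4 ns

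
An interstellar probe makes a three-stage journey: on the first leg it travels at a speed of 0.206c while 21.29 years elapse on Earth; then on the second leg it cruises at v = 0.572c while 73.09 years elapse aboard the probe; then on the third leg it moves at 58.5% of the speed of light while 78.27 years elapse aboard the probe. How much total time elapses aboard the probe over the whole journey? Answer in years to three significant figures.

Leg 1: γ = 1/√(1 − 0.206²) = 1/√0.9576 = 1.022; τ_1 = 21.29/1.022 = 20.83 years.
Leg 2: 73.09 years is already measured aboard the probe.
Leg 3: 78.27 years is already measured aboard the probe.
Total: 20.83 + 73.09 + 78.27 years.

τ = 172 years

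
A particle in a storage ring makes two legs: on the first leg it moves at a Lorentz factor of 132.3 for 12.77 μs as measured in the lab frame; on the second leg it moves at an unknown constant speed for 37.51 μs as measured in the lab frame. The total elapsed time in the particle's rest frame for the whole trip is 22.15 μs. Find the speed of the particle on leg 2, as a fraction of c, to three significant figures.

β = 0.809

Leg 1: γ = 132.3; τ_1 = 12.77/132.3 = 0.09652 μs.
Leg 2: speed unknown; τ_2 = 37.51/γ_2.
Total proper time: 0.09652 + τ_2 = 22.15, so τ_2 = 22.15 − 0.09652 = 22.05 μs.
γ_2 = 37.51/22.05 = 1.701; β = √(1 − 1/γ²) = √0.6543.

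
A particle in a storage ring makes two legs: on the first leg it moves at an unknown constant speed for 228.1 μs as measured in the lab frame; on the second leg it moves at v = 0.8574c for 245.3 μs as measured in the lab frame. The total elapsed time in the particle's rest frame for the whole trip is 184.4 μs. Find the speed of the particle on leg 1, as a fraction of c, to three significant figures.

β = 0.967

Leg 1: speed unknown; τ_1 = 228.1/γ_1.
Leg 2: γ = 1/√(1 − 0.8574²) = 1/√0.2649 = 1.943; τ_2 = 245.3/1.943 = 126.2 μs.
Total proper time: τ_1 + 126.2 = 184.4, so τ_1 = 184.4 − 126.2 = 58.16 μs.
γ_1 = 228.1/58.16 = 3.922; β = √(1 − 1/γ²) = √0.9350.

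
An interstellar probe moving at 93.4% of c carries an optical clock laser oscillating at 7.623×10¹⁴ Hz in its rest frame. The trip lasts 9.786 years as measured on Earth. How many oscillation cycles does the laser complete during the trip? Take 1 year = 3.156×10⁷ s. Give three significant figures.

β = 0.934; γ = 1/√(1 − 0.934²) = 1/√0.1276 = 2.799
The oscillator's own cycle count is N = f × τ where τ is the proper time aboard the probe. τ = Δt/γ = 9.786/2.799 = 3.496 years = 1.103×10⁸ s.
N = 7.623×10¹⁴ × 1.103×10⁸ = 8.411×10²².

N = 8.41×10²²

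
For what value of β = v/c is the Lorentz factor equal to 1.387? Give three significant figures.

β = √(1 − 1/γ²) = √(1 − 1/1.387²) = √(1 − 0.5198) = √0.4802

β = 0.693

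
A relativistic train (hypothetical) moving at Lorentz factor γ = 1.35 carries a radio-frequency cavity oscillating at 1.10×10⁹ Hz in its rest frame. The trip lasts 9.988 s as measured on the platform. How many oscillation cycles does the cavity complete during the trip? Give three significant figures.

γ = 1.35
The oscillator's own cycle count is N = f × τ where τ is the proper time on the train. τ = Δt/γ = 9.988/1.350 = 7.399 s = 7.399×10⁰ s.
N = 1.10×10⁹ × 7.399×10⁰ = 8.138×10⁹.

N = 8.14×10⁹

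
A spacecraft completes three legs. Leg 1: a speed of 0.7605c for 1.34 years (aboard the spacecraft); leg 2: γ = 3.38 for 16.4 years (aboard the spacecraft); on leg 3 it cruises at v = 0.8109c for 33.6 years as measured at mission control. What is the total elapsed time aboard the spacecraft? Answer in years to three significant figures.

τ = 37.4 years

Leg 1: 1.34 years is already measured aboard the spacecraft.
Leg 2: 16.4 years is already measured aboard the spacecraft.
Leg 3: γ = 1/√(1 − 0.8109²) = 1/√0.3424 = 1.709; τ_3 = 33.6/1.709 = 19.66 years.
Total: 1.340 + 16.40 + 19.66 years.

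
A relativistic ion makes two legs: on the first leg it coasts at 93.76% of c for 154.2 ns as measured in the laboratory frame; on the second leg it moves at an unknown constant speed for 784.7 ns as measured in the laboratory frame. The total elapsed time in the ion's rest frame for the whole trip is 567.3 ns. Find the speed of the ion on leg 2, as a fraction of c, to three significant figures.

Leg 1: β = 0.9376; γ = 1/√(1 − 0.9376²) = 1/√0.1209 = 2.876; τ_1 = 154.2/2.876 = 53.62 ns.
Leg 2: speed unknown; τ_2 = 784.7/γ_2.
Total proper time: 53.62 + τ_2 = 567.3, so τ_2 = 567.3 − 53.62 = 513.7 ns.
γ_2 = 784.7/513.7 = 1.528; β = √(1 − 1/γ²) = √0.5715.

β = 0.756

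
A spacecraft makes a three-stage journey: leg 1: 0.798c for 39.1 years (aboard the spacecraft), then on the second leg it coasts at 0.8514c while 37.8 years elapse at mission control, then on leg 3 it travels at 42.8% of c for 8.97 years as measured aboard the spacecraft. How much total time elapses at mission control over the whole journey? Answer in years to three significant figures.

Δt = 113 years

Leg 1: γ = 1/√(1 − 0.798²) = 1/√0.3632 = 1.659; Δt_1 = 1.659 × 39.1 = 64.88 years.
Leg 2: 37.8 years is already measured at mission control.
Leg 3: β = 0.428; γ = 1/√(1 − 0.428²) = 1/√0.8168 = 1.106; Δt_3 = 1.106 × 8.97 = 9.925 years.
Total: 64.88 + 37.80 + 9.925 years.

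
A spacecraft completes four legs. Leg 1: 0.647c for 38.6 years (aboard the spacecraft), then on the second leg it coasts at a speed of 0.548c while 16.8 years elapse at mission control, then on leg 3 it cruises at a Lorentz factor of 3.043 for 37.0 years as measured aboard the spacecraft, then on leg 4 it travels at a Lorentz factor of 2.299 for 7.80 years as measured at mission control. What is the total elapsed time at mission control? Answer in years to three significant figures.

Δt = 188 years

Leg 1: γ = 1/√(1 − 0.647²) = 1/√0.5814 = 1.311; Δt_1 = 1.311 × 38.6 = 50.62 years.
Leg 2: 16.8 years is already measured at mission control.
Leg 3: γ = 3.043; Δt_3 = 3.043 × 37.0 = 112.6 years.
Leg 4: 7.80 years is already measured at mission control.
Total: 50.62 + 16.80 + 112.6 + 7.800 years.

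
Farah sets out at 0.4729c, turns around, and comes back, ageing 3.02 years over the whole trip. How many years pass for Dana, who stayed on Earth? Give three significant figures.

Δt = 3.43 years

γ = 1/√(1 − 0.4729²) = 1/√0.7764 = 1.135
Earth-frame duration is the dilated interval: Δt = γτ = 1.135 × 3.02 years.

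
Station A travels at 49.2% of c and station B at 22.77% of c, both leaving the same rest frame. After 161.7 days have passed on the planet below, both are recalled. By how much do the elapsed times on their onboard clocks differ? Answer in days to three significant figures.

A: β = 0.492; γ = 1/√(1 − 0.492²) = 1/√0.7579 = 1.149; τ_A = 161.7/1.149 = 140.8 days.
B: β = 0.2277; γ = 1/√(1 − 0.2277²) = 1/√0.9482 = 1.027; τ_B = 161.7/1.027 = 157.5 days.

|τ_A − τ_B| = 16.7 days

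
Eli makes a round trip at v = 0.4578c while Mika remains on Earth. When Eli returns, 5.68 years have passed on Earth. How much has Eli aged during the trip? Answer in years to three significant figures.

γ = 1/√(1 − 0.4578²) = 1/√0.7904 = 1.125
Eli's clock measures proper time along the trip: τ = Δt/γ = 5.68/1.125 years.

τ = 5.05 years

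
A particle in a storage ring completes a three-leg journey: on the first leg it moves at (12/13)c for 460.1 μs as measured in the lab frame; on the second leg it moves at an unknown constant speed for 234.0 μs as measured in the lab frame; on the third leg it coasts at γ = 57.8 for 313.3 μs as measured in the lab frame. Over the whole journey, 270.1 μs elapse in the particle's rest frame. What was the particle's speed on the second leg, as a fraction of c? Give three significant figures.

Leg 1: γ = 1/√(1 − (12/13)²) = 13/5 = 2.600; τ_1 = 460.1/2.600 = 177.0 μs.
Leg 2: speed unknown; τ_2 = 234.0/γ_2.
Leg 3: γ = 57.8; τ_3 = 313.3/57.80 = 5.420 μs.
Total proper time: 177.0 + τ_2 + 5.420 = 270.1, so τ_2 = 270.1 − 182.4 = 87.72 μs.
γ_2 = 234.0/87.72 = 2.668; β = √(1 − 1/γ²) = √0.8595.

β = 0.927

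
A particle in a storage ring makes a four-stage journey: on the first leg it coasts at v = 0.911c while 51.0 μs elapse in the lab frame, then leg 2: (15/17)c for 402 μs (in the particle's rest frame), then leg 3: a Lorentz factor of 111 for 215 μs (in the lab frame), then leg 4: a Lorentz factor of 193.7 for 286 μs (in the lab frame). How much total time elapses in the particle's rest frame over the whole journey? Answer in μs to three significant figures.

τ = 426 μs

Leg 1: γ = 1/√(1 − 0.911²) = 1/√0.1701 = 2.425; τ_1 = 51.0/2.425 = 21.03 μs.
Leg 2: 402 μs is already measured in the particle's rest frame.
Leg 3: γ = 111; τ_3 = 215/111.0 = 1.937 μs.
Leg 4: γ = 193.7; τ_4 = 286/193.7 = 1.477 μs.
Total: 21.03 + 402.0 + 1.937 + 1.477 μs.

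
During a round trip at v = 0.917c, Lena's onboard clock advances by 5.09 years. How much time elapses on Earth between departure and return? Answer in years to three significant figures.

Δt = 12.8 years

γ = 1/√(1 − 0.917²) = 1/√0.1591 = 2.507
Earth-frame duration is the dilated interval: Δt = γτ = 2.507 × 5.09 years.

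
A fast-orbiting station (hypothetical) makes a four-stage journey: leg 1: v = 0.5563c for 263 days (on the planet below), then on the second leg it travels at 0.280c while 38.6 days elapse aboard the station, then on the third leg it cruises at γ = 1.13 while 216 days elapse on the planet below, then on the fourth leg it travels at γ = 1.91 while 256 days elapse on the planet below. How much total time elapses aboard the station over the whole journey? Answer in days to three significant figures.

τ = 582 days

Leg 1: γ = 1/√(1 − 0.5563²) = 1/√0.6905 = 1.203; τ_1 = 263/1.203 = 218.5 days.
Leg 2: 38.6 days is already measured aboard the station.
Leg 3: γ = 1.13; τ_3 = 216/1.130 = 191.2 days.
Leg 4: γ = 1.91; τ_4 = 256/1.910 = 134.0 days.
Total: 218.5 + 38.60 + 191.2 + 134.0 days.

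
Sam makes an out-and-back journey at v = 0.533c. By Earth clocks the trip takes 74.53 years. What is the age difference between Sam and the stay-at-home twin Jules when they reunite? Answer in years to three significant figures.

Δt − τ = 11.5 years

γ = 1/√(1 − 0.533²) = 1/√0.7159 = 1.182
Sam's elapsed proper time: τ = 74.53/1.182 = 63.06 years.
Age gap = Δt − τ = 74.53 − 63.06 years.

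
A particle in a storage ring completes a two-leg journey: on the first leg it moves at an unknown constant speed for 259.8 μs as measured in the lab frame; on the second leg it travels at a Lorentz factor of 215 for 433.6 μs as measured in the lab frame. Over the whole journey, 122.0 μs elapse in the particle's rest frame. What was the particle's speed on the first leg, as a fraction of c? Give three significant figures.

Leg 1: speed unknown; τ_1 = 259.8/γ_1.
Leg 2: γ = 215; τ_2 = 433.6/215.0 = 2.017 μs.
Total proper time: τ_1 + 2.017 = 122.0, so τ_1 = 122.0 − 2.017 = 120.0 μs.
γ_1 = 259.8/120.0 = 2.165; β = √(1 − 1/γ²) = √0.7867.

β = 0.887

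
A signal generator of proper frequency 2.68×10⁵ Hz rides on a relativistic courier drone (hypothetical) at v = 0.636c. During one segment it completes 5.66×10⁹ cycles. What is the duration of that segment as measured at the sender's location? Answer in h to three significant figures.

Δt = 7.60 h

γ = 1/√(1 − 0.636²) = 1/√0.5955 = 1.296
Proper time for N cycles: τ = N/f = 5.66×10⁹/(2.68×10⁵) = 2.112×10⁴ s = 5.867 h.
Lab-frame duration Δt = γτ = 1.296 × 5.867 = 7.602 h.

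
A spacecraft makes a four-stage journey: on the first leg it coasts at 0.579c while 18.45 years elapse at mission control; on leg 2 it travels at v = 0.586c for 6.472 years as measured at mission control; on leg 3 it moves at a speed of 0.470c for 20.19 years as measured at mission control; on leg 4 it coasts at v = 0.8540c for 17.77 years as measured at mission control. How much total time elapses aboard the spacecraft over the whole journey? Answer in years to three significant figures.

τ = 47.4 years

Leg 1: γ = 1/√(1 − 0.579²) = 1/√0.6648 = 1.227; τ_1 = 18.45/1.227 = 15.04 years.
Leg 2: γ = 1/√(1 − 0.586²) = 1/√0.6566 = 1.234; τ_2 = 6.472/1.234 = 5.244 years.
Leg 3: γ = 1/√(1 − 0.470²) = 1/√0.7791 = 1.133; τ_3 = 20.19/1.133 = 17.82 years.
Leg 4: γ = 1/√(1 − 0.8540²) = 1/√0.2707 = 1.922; τ_4 = 17.77/1.922 = 9.245 years.
Total: 15.04 + 5.244 + 17.82 + 9.245 years.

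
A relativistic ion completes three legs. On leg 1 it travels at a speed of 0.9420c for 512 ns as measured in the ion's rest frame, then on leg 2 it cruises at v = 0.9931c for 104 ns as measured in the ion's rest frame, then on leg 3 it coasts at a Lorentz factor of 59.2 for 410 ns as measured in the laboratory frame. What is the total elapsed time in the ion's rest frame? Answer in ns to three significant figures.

Leg 1: 512 ns is already measured in the ion's rest frame.
Leg 2: 104 ns is already measured in the ion's rest frame.
Leg 3: γ = 59.2; τ_3 = 410/59.20 = 6.926 ns.
Total: 512.0 + 104.0 + 6.926 ns.

τ = 623 ns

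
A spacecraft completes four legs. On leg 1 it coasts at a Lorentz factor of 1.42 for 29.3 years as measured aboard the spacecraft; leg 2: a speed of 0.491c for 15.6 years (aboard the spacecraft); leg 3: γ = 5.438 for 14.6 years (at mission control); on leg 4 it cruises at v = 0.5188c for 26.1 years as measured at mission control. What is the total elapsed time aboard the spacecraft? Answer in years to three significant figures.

τ = 69.9 years

Leg 1: 29.3 years is already measured aboard the spacecraft.
Leg 2: 15.6 years is already measured aboard the spacecraft.
Leg 3: γ = 5.438; τ_3 = 14.6/5.438 = 2.685 years.
Leg 4: γ = 1/√(1 − 0.5188²) = 1/√0.7308 = 1.170; τ_4 = 26.1/1.170 = 22.31 years.
Total: 29.30 + 15.60 + 2.685 + 22.31 years.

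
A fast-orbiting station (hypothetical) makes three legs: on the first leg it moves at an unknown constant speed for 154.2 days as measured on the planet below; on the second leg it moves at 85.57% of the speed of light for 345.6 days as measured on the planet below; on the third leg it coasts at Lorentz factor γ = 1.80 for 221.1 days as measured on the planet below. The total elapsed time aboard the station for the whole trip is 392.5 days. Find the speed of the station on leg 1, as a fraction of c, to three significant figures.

β = 0.808

Leg 1: speed unknown; τ_1 = 154.2/γ_1.
Leg 2: β = 0.8557; γ = 1/√(1 − 0.8557²) = 1/√0.2678 = 1.932; τ_2 = 345.6/1.932 = 178.8 days.
Leg 3: γ = 1.80; τ_3 = 221.1/1.800 = 122.8 days.
Total proper time: τ_1 + 178.8 + 122.8 = 392.5, so τ_1 = 392.5 − 301.7 = 90.83 days.
γ_1 = 154.2/90.83 = 1.698; β = √(1 − 1/γ²) = √0.6530.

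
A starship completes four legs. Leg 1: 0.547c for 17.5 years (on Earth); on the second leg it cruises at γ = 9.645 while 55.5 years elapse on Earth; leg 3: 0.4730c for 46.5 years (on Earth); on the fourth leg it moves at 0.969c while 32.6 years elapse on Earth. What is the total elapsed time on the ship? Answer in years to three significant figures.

τ = 69.4 years

Leg 1: γ = 1/√(1 − 0.547²) = 1/√0.7008 = 1.195; τ_1 = 17.5/1.195 = 14.65 years.
Leg 2: γ = 9.645; τ_2 = 55.5/9.645 = 5.754 years.
Leg 3: γ = 1/√(1 − 0.4730²) = 1/√0.7763 = 1.135; τ_3 = 46.5/1.135 = 40.97 years.
Leg 4: γ = 1/√(1 − 0.969²) = 1/√0.06104 = 4.048; τ_4 = 32.6/4.048 = 8.054 years.
Total: 14.65 + 5.754 + 40.97 + 8.054 years.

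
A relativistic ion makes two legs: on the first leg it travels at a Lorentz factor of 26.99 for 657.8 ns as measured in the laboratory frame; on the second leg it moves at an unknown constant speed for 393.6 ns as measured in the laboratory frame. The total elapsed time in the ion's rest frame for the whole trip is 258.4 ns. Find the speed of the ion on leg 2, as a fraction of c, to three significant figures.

Leg 1: γ = 26.99; τ_1 = 657.8/26.99 = 24.37 ns.
Leg 2: speed unknown; τ_2 = 393.6/γ_2.
Total proper time: 24.37 + τ_2 = 258.4, so τ_2 = 258.4 − 24.37 = 234.0 ns.
γ_2 = 393.6/234.0 = 1.682; β = √(1 − 1/γ²) = √0.6465.

β = 0.804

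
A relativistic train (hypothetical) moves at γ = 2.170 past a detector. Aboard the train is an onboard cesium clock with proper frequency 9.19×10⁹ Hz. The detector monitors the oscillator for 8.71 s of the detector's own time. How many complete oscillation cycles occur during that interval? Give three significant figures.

γ = 2.170
During 8.71 s of lab time, the oscillator's proper time advances by τ = Δt/γ = 8.71/2.170 = 4.014 s = 4.014×10⁰ s.
N = f × τ = 9.19×10⁹ × 4.014×10⁰ = 3.689×10¹⁰.

N = 3.69×10¹⁰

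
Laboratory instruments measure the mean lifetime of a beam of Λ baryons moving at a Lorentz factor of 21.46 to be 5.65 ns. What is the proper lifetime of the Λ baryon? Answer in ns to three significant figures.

γ = 21.46
The lab-frame lifetime is the dilated interval; the proper lifetime is τ₀ = Δt/γ = 5.65/21.46 ns.

τ₀ = 0.263 ns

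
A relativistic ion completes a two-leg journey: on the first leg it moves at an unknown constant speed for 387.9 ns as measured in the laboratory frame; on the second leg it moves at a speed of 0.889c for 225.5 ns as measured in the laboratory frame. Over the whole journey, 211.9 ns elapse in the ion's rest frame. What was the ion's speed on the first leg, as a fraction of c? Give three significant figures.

Leg 1: speed unknown; τ_1 = 387.9/γ_1.
Leg 2: γ = 1/√(1 − 0.889²) = 1/√0.2097 = 2.184; τ_2 = 225.5/2.184 = 103.3 ns.
Total proper time: τ_1 + 103.3 = 211.9, so τ_1 = 211.9 − 103.3 = 108.6 ns.
γ_1 = 387.9/108.6 = 3.570; β = √(1 − 1/γ²) = √0.9216.

β = 0.960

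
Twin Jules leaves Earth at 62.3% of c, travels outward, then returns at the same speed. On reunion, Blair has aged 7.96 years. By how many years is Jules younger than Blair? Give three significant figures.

β = 0.623; γ = 1/√(1 − 0.623²) = 1/√0.6119 = 1.278
Jules's elapsed proper time: τ = 7.96/1.278 = 6.226 years.
Age gap = Δt − τ = 7.96 − 6.226 years.

Δt − τ = 1.73 years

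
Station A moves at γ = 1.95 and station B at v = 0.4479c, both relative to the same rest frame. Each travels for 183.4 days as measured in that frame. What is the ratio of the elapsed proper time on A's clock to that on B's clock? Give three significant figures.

A: γ = 1.95. B: γ = 1/√(1 − 0.4479²) = 1/√0.7994 = 1.118.
τ_A/τ_B = γ_B/γ_A = 1.118/1.950 = 0.5736, so τ_A/τ_B = 0.5736.

τ_A/τ_B = 0.574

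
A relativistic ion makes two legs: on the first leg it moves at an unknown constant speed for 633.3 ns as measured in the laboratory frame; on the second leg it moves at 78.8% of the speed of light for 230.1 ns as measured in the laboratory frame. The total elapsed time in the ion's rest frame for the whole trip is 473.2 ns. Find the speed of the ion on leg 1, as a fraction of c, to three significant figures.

β = 0.852

Leg 1: speed unknown; τ_1 = 633.3/γ_1.
Leg 2: β = 0.788; γ = 1/√(1 − 0.788²) = 1/√0.3791 = 1.624; τ_2 = 230.1/1.624 = 141.7 ns.
Total proper time: τ_1 + 141.7 = 473.2, so τ_1 = 473.2 − 141.7 = 331.5 ns.
γ_1 = 633.3/331.5 = 1.910; β = √(1 − 1/γ²) = √0.7259.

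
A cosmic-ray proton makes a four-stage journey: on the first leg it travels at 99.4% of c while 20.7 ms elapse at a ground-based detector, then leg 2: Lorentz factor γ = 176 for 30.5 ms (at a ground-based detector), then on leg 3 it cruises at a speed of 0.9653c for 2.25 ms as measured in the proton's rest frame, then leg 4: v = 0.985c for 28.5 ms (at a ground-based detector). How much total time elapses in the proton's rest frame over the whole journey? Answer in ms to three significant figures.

τ = 9.61 ms

Leg 1: β = 0.994; γ = 1/√(1 − 0.994²) = 1/√0.01196 = 9.142; τ_1 = 20.7/9.142 = 2.264 ms.
Leg 2: γ = 176; τ_2 = 30.5/176.0 = 0.1733 ms.
Leg 3: 2.25 ms is already measured in the proton's rest frame.
Leg 4: γ = 1/√(1 − 0.985²) = 1/√0.02977 = 5.795; τ_4 = 28.5/5.795 = 4.918 ms.
Total: 2.264 + 0.1733 + 2.250 + 4.918 ms.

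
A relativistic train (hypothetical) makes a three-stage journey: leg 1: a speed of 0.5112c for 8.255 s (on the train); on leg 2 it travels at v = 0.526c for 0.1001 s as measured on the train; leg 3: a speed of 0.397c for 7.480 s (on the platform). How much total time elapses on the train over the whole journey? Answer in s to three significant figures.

τ = 15.2 s

Leg 1: 8.255 s is already measured on the train.
Leg 2: 0.1001 s is already measured on the train.
Leg 3: γ = 1/√(1 − 0.397²) = 1/√0.8424 = 1.090; τ_3 = 7.480/1.090 = 6.865 s.
Total: 8.255 + 0.1001 + 6.865 s.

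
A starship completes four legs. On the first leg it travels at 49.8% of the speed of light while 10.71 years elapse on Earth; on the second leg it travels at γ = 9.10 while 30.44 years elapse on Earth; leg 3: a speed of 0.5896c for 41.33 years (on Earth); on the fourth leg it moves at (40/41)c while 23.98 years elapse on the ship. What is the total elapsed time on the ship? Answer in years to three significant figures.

Leg 1: β = 0.498; γ = 1/√(1 − 0.498²) = 1/√0.7520 = 1.153; τ_1 = 10.71/1.153 = 9.287 years.
Leg 2: γ = 9.10; τ_2 = 30.44/9.100 = 3.345 years.
Leg 3: γ = 1/√(1 − 0.5896²) = 1/√0.6524 = 1.238; τ_3 = 41.33/1.238 = 33.38 years.
Leg 4: 23.98 years is already measured on the ship.
Total: 9.287 + 3.345 + 33.38 + 23.98 years.

τ = 70.0 years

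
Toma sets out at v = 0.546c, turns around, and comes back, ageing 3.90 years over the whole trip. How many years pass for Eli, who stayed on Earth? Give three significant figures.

γ = 1/√(1 − 0.546²) = 1/√0.7019 = 1.194
Earth-frame duration is the dilated interval: Δt = γτ = 1.194 × 3.90 years.

Δt = 4.66 years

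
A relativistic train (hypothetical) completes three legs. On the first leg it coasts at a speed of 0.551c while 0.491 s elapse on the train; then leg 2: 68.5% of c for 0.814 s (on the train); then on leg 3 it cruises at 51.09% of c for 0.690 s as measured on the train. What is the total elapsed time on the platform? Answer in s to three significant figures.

Δt = 2.51 s

Leg 1: γ = 1/√(1 − 0.551²) = 1/√0.6964 = 1.198; Δt_1 = 1.198 × 0.491 = 0.5884 s.
Leg 2: β = 0.685; γ = 1/√(1 − 0.685²) = 1/√0.5308 = 1.373; Δt_2 = 1.373 × 0.814 = 1.117 s.
Leg 3: β = 0.5109; γ = 1/√(1 − 0.5109²) = 1/√0.7390 = 1.163; Δt_3 = 1.163 × 0.690 = 0.8027 s.
Total: 0.5884 + 1.117 + 0.8027 s.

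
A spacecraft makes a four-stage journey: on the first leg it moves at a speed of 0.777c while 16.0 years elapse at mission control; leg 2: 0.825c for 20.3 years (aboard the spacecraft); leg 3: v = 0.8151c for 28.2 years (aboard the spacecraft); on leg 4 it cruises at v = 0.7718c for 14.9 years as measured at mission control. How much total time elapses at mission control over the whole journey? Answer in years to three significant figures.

Leg 1: 16.0 years is already measured at mission control.
Leg 2: γ = 1/√(1 − 0.825²) = 1/√0.3194 = 1.769; Δt_2 = 1.769 × 20.3 = 35.92 years.
Leg 3: γ = 1/√(1 − 0.8151²) = 1/√0.3356 = 1.726; Δt_3 = 1.726 × 28.2 = 48.68 years.
Leg 4: 14.9 years is already measured at mission control.
Total: 16.00 + 35.92 + 48.68 + 14.90 years.

Δt = 115 years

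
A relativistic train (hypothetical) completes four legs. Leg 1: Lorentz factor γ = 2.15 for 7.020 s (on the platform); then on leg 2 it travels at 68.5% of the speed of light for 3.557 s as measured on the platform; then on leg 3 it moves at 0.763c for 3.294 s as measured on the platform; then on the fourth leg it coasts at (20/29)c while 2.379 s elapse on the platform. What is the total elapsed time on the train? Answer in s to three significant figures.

τ = 9.71 s

Leg 1: γ = 2.15; τ_1 = 7.020/2.150 = 3.265 s.
Leg 2: β = 0.685; γ = 1/√(1 − 0.685²) = 1/√0.5308 = 1.373; τ_2 = 3.557/1.373 = 2.591 s.
Leg 3: γ = 1/√(1 − 0.763²) = 1/√0.4178 = 1.547; τ_3 = 3.294/1.547 = 2.129 s.
Leg 4: γ = 1/√(1 − (20/29)²) = 29/21 ≈ 1.381; τ_4 = 2.379/1.381 = 1.723 s.
Total: 3.265 + 2.591 + 2.129 + 1.723 s.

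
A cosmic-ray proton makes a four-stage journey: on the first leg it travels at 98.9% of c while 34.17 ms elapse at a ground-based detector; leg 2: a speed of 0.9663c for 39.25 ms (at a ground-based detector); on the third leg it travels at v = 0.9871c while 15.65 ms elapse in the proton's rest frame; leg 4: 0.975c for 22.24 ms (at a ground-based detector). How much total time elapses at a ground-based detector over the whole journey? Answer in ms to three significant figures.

Leg 1: 34.17 ms is already measured at a ground-based detector.
Leg 2: 39.25 ms is already measured at a ground-based detector.
Leg 3: γ = 1/√(1 − 0.9871²) = 1/√0.02563 = 6.246; Δt_3 = 6.246 × 15.65 = 97.75 ms.
Leg 4: 22.24 ms is already measured at a ground-based detector.
Total: 34.17 + 39.25 + 97.75 + 22.24 ms.

Δt = 193 ms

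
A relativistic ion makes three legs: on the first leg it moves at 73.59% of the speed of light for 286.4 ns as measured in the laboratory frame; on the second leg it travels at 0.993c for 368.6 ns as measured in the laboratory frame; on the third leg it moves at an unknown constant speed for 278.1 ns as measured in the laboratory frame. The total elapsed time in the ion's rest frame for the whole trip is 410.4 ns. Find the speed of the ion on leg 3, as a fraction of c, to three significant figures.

β = 0.783

Leg 1: β = 0.7359; γ = 1/√(1 − 0.7359²) = 1/√0.4585 = 1.477; τ_1 = 286.4/1.477 = 193.9 ns.
Leg 2: γ = 1/√(1 − 0.993²) = 1/√0.01395 = 8.466; τ_2 = 368.6/8.466 = 43.54 ns.
Leg 3: speed unknown; τ_3 = 278.1/γ_3.
Total proper time: 193.9 + 43.54 + τ_3 = 410.4, so τ_3 = 410.4 − 237.5 = 172.9 ns.
γ_3 = 278.1/172.9 = 1.608; β = √(1 − 1/γ²) = √0.6133.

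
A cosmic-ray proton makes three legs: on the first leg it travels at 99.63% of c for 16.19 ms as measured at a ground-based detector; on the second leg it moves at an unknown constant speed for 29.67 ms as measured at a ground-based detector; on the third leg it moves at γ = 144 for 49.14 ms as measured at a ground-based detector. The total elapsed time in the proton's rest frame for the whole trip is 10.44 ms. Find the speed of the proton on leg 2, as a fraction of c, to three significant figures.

β = 0.956

Leg 1: β = 0.9963; γ = 1/√(1 − 0.9963²) = 1/√0.007386 = 11.64; τ_1 = 16.19/11.64 = 1.391 ms.
Leg 2: speed unknown; τ_2 = 29.67/γ_2.
Leg 3: γ = 144; τ_3 = 49.14/144.0 = 0.3412 ms.
Total proper time: 1.391 + τ_2 + 0.3412 = 10.44, so τ_2 = 10.44 − 1.733 = 8.707 ms.
γ_2 = 29.67/8.707 = 3.407; β = √(1 − 1/γ²) = √0.9139.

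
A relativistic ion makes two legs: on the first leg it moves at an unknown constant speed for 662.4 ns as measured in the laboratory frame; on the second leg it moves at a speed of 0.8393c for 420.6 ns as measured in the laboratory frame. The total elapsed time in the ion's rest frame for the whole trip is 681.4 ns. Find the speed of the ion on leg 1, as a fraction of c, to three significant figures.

Leg 1: speed unknown; τ_1 = 662.4/γ_1.
Leg 2: γ = 1/√(1 − 0.8393²) = 1/√0.2956 = 1.839; τ_2 = 420.6/1.839 = 228.7 ns.
Total proper time: τ_1 + 228.7 = 681.4, so τ_1 = 681.4 − 228.7 = 452.7 ns.
γ_1 = 662.4/452.7 = 1.463; β = √(1 − 1/γ²) = √0.5329.

β = 0.730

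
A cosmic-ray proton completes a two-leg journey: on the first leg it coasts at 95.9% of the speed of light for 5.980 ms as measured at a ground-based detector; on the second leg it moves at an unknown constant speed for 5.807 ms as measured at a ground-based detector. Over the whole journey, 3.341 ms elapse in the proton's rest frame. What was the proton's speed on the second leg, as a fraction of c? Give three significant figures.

β = 0.959

Leg 1: β = 0.959; γ = 1/√(1 − 0.959²) = 1/√0.08032 = 3.529; τ_1 = 5.980/3.529 = 1.695 ms.
Leg 2: speed unknown; τ_2 = 5.807/γ_2.
Total proper time: 1.695 + τ_2 = 3.341, so τ_2 = 3.341 − 1.695 = 1.646 ms.
γ_2 = 5.807/1.646 = 3.527; β = √(1 − 1/γ²) = √0.9196.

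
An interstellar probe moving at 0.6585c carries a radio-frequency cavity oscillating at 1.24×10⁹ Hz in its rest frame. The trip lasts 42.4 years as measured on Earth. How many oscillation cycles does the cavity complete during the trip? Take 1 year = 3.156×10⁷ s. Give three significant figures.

γ = 1/√(1 − 0.6585²) = 1/√0.5664 = 1.329
The oscillator's own cycle count is N = f × τ where τ is the proper time aboard the probe. τ = Δt/γ = 42.4/1.329 = 31.91 years = 1.007×10⁹ s.
N = 1.24×10⁹ × 1.007×10⁹ = 1.249×10¹⁸.

N = 1.25×10¹⁸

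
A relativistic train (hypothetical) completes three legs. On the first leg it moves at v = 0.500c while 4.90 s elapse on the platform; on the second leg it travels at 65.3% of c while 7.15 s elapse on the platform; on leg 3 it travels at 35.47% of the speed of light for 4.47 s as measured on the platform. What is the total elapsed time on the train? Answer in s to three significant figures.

Leg 1: γ = 1/√(1 − 0.500²) = 1/√0.7500 = 1.155; τ_1 = 4.90/1.155 = 4.244 s.
Leg 2: β = 0.653; γ = 1/√(1 − 0.653²) = 1/√0.5736 = 1.320; τ_2 = 7.15/1.320 = 5.415 s.
Leg 3: β = 0.3547; γ = 1/√(1 − 0.3547²) = 1/√0.8742 = 1.070; τ_3 = 4.47/1.070 = 4.179 s.
Total: 4.244 + 5.415 + 4.179 s.

τ = 13.8 s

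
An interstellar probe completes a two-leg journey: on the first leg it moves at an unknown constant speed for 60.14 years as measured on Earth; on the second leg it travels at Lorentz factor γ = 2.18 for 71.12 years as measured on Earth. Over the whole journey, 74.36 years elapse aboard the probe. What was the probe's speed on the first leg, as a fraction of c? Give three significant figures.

β = 0.720

Leg 1: speed unknown; τ_1 = 60.14/γ_1.
Leg 2: γ = 2.18; τ_2 = 71.12/2.180 = 32.62 years.
Total proper time: τ_1 + 32.62 = 74.36, so τ_1 = 74.36 − 32.62 = 41.74 years.
γ_1 = 60.14/41.74 = 1.441; β = √(1 − 1/γ²) = √0.5184.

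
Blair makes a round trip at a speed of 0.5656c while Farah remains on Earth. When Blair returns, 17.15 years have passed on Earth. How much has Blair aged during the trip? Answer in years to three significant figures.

γ = 1/√(1 − 0.5656²) = 1/√0.6801 = 1.213
Blair's clock measures proper time along the trip: τ = Δt/γ = 17.15/1.213 years.

τ = 14.1 years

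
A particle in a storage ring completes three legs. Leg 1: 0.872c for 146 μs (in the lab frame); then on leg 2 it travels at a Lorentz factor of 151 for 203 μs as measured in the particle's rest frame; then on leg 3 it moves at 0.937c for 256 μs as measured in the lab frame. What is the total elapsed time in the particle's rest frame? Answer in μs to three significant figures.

τ = 364 μs

Leg 1: γ = 1/√(1 − 0.872²) = 1/√0.2396 = 2.043; τ_1 = 146/2.043 = 71.47 μs.
Leg 2: 203 μs is already measured in the particle's rest frame.
Leg 3: γ = 1/√(1 − 0.937²) = 1/√0.1220 = 2.863; τ_3 = 256/2.863 = 89.43 μs.
Total: 71.47 + 203.0 + 89.43 μs.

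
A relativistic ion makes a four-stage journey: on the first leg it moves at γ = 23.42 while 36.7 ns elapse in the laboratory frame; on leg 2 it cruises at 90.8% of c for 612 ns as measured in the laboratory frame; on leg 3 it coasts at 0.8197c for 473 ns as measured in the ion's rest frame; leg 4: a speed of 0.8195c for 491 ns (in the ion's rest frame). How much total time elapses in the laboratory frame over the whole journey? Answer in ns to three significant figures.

Δt = 2330 ns

Leg 1: 36.7 ns is already measured in the laboratory frame.
Leg 2: 612 ns is already measured in the laboratory frame.
Leg 3: γ = 1/√(1 − 0.8197²) = 1/√0.3281 = 1.746; Δt_3 = 1.746 × 473 = 825.8 ns.
Leg 4: γ = 1/√(1 − 0.8195²) = 1/√0.3284 = 1.745; Δt_4 = 1.745 × 491 = 856.8 ns.
Total: 36.70 + 612.0 + 825.8 + 856.8 ns.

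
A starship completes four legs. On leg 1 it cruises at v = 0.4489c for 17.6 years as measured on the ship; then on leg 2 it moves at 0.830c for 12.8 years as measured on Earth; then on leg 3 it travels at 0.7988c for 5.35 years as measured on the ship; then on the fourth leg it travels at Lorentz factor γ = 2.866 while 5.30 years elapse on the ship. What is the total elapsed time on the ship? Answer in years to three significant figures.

Leg 1: 17.6 years is already measured on the ship.
Leg 2: γ = 1/√(1 − 0.830²) = 1/√0.3111 = 1.793; τ_2 = 12.8/1.793 = 7.139 years.
Leg 3: 5.35 years is already measured on the ship.
Leg 4: 5.30 years is already measured on the ship.
Total: 17.60 + 7.139 + 5.350 + 5.300 years.

τ = 35.4 years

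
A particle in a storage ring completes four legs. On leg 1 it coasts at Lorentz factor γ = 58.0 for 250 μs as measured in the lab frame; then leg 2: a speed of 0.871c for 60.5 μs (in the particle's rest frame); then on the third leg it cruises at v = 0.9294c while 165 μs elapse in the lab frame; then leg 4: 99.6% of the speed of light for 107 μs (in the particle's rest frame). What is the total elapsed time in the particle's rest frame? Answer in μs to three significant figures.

Leg 1: γ = 58.0; τ_1 = 250/58.00 = 4.310 μs.
Leg 2: 60.5 μs is already measured in the particle's rest frame.
Leg 3: γ = 1/√(1 − 0.9294²) = 1/√0.1362 = 2.709; τ_3 = 165/2.709 = 60.90 μs.
Leg 4: 107 μs is already measured in the particle's rest frame.
Total: 4.310 + 60.50 + 60.90 + 107.0 μs.

τ = 233 μs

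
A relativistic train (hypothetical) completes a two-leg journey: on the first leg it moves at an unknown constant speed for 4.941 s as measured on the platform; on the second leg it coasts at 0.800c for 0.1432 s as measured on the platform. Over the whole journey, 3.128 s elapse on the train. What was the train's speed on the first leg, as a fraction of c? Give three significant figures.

β = 0.788

Leg 1: speed unknown; τ_1 = 4.941/γ_1.
Leg 2: γ = 1/√(1 − 0.800²) = 5/3 ≈ 1.667; τ_2 = 0.1432/1.667 = 0.08592 s.
Total proper time: τ_1 + 0.08592 = 3.128, so τ_1 = 3.128 − 0.08592 = 3.042 s.
γ_1 = 4.941/3.042 = 1.624; β = √(1 − 1/γ²) = √0.6209.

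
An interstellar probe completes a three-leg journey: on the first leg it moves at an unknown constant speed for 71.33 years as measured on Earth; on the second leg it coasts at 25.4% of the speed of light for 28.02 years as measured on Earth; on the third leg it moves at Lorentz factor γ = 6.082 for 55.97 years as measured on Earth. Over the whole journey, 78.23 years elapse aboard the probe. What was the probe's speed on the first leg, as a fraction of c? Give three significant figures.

Leg 1: speed unknown; τ_1 = 71.33/γ_1.
Leg 2: β = 0.254; γ = 1/√(1 − 0.254²) = 1/√0.9355 = 1.034; τ_2 = 28.02/1.034 = 27.10 years.
Leg 3: γ = 6.082; τ_3 = 55.97/6.082 = 9.203 years.
Total proper time: τ_1 + 27.10 + 9.203 = 78.23, so τ_1 = 78.23 − 36.30 = 41.93 years.
γ_1 = 71.33/41.93 = 1.701; β = √(1 − 1/γ²) = √0.6545.

β = 0.809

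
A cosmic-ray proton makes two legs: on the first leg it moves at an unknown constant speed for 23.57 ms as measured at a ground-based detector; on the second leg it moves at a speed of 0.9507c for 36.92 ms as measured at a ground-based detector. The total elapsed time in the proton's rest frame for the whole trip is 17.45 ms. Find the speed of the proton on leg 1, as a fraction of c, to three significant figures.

Leg 1: speed unknown; τ_1 = 23.57/γ_1.
Leg 2: γ = 1/√(1 − 0.9507²) = 1/√0.09617 = 3.225; τ_2 = 36.92/3.225 = 11.45 ms.
Total proper time: τ_1 + 11.45 = 17.45, so τ_1 = 17.45 − 11.45 = 6.001 ms.
γ_1 = 23.57/6.001 = 3.928; β = √(1 − 1/γ²) = √0.9352.

β = 0.967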